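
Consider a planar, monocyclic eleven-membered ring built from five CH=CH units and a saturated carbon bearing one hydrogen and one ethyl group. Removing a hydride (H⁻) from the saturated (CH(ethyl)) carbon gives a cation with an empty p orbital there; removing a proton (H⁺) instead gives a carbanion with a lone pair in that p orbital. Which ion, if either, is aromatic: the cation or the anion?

The cation

In both ions every ring atom is sp² and contributes a p orbital, so both rings are fully conjugated.
Cation: 5 × 2 + 0 = 10 π electrons → 4(2)+2, aromatic.
Anion: 5 × 2 + 2 = 12 π electrons → 4(3), antiaromatic.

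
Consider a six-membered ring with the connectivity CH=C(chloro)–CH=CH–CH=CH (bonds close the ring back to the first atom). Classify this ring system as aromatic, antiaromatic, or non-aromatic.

Aromatic

The p orbitals form a continuous loop: each doubly-bonded ring atom is sp² with one p-orbital electron. The ring is fully conjugated.
π-electron count: 3 × 2 = 6 from the 3 double-bond units.
That gives a 4n+2 count (6, n = 1).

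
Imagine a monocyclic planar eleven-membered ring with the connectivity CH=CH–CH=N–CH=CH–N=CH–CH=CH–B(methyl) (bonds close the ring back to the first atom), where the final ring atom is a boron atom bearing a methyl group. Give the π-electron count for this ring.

10

Check conjugation: every atom in a ring double bond is sp² and brings one electron to the p orbital; each =N– nitrogen is pyridine-type (lone pair in the sp² plane, one electron in the p orbital); the boron has an empty p orbital — every position has a p orbital, so the cyclic π system is continuous.
π-electron count: 5 × 2 = 10 from the double-bond units + 0 from the B(methyl) atom = 10.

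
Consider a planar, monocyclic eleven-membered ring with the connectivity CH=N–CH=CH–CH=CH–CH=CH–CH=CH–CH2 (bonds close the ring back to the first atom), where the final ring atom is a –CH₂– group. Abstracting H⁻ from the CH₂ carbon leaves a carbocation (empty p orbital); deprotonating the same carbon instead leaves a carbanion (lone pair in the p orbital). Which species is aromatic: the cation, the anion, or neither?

The cation

In either ion the ring is fully conjugated: every atom, including the new sp² carbon, supplies a p orbital.
Cation: 5 × 2 + 0 = 10 π electrons → 4(2)+2, aromatic.
Anion: 5 × 2 + 2 = 12 π electrons → 4(3), antiaromatic.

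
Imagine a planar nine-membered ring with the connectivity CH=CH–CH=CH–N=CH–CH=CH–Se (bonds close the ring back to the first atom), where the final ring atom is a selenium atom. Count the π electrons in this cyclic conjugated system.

10

Check conjugation: each doubly-bonded ring atom is sp² with one p-orbital electron; each =N– nitrogen is pyridine-type (lone pair in the sp² plane, one electron in the p orbital); the selenium donates one lone pair from its p orbital — every position has a p orbital, so the cyclic π system is continuous.
Adding the contributions, 4 × 2 = 8 from the double-bond units + 2 from the Se atom = 10.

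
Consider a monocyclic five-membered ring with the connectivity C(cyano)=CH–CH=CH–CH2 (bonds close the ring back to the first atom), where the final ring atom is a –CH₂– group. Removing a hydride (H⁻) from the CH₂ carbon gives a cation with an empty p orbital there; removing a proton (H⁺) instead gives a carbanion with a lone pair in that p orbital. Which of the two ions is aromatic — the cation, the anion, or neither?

In either ion the ring is fully conjugated: every atom, including the new sp² carbon, supplies a p orbital.
Cation: 2 × 2 + 0 = 4 π electrons → 4(1), antiaromatic.
Anion: 2 × 2 + 2 = 6 π electrons → 4(1)+2, aromatic.

The anion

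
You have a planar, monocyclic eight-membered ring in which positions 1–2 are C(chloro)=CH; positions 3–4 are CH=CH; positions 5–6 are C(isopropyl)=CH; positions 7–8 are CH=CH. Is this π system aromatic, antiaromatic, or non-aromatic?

All ring atoms are sp² and supply a p orbital to the ring (every atom in a ring double bond is sp² and brings one electron to the p orbital); the conjugation is uninterrupted.
Adding the contributions, 4 × 2 = 8 from the 4 double-bond units.
8 is a 4n count (n = 2), so the planar conjugated ring is antiaromatic.

Antiaromatic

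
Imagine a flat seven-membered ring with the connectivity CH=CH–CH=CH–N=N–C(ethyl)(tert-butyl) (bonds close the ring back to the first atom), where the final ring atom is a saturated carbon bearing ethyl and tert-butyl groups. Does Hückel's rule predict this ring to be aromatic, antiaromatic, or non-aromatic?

Non-aromatic

The C(ethyl)(tert-butyl) position has four σ bonds — that saturated carbon is sp³ and has no p orbital in the ring π system — so the cyclic conjugation is interrupted.
Without a continuous loop of overlapping p orbitals the Hückel electron count never comes into play.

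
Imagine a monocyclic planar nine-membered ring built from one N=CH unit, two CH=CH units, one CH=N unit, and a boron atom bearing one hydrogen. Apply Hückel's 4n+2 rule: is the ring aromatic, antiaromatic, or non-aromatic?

Antiaromatic

Every ring atom contributes a p orbital perpendicular to the ring (the double-bond atoms are sp², each contributing one p electron; the doubly-bonded nitrogens are pyridine-type — their lone pairs lie in the ring plane, leaving one electron in the p orbital; the boron has an empty p orbital), so the π system is cyclic and fully conjugated.
Tallying contributions gives 4 × 2 = 8 from the double-bond units + 0 from the BH atom = 8.
A 4n π count (8, n = 2) in a planar conjugated ring means antiaromatic.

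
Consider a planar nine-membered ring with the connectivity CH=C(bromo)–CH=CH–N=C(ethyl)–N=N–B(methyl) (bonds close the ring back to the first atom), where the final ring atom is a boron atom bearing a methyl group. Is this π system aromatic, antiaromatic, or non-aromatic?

Antiaromatic

Check conjugation: each doubly-bonded ring atom is sp² with one p-orbital electron; each =N– nitrogen is pyridine-type (lone pair in the sp² plane, one electron in the p orbital); the boron has an empty p orbital — every position has a p orbital, so the cyclic π system is continuous.
Counting π electrons: 4 × 2 = 8 from the double-bond units + 0 from the B(methyl) atom = 8.
A 4n π count (8, n = 2) in a planar conjugated ring means antiaromatic.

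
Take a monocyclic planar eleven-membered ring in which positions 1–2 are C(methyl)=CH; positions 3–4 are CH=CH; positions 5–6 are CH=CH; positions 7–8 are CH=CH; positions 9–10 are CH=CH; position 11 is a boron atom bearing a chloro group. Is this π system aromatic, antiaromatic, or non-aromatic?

All ring atoms are sp² and supply a p orbital to the ring (the double-bond atoms are sp², each contributing one p electron; the boron has an empty p orbital); the conjugation is uninterrupted.
π-electron count: 5 × 2 = 10 from the double-bond units + 0 from the B(chloro) atom = 10.
With 10 π electrons (n = 2), the Hückel 4n+2 condition holds.

Aromatic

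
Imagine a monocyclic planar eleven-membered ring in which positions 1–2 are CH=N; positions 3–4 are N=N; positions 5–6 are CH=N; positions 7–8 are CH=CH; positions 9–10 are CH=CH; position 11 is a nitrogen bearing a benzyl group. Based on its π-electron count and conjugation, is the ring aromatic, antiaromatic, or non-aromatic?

Antiaromatic

All ring atoms are sp² and supply a p orbital to the ring (each doubly-bonded ring atom is sp² with one p-orbital electron; each sp² =N– keeps its lone pair in-plane and puts one electron into the π system; the pyrrole-type nitrogen donates its lone pair from the p orbital); the conjugation is uninterrupted.
Adding the contributions, 5 × 2 = 10 from the double-bond units + 2 from the N(benzyl) atom = 12.
12 is a 4n count (n = 3), so the planar conjugated ring is antiaromatic.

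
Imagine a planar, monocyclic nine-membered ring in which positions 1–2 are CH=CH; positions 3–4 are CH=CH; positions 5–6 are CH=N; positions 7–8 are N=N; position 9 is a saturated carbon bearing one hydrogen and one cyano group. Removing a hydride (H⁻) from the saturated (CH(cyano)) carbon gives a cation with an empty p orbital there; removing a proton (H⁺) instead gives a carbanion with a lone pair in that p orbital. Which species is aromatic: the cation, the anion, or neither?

The anion

In either ion the ring is fully conjugated: every atom, including the new sp² carbon, supplies a p orbital.
Cation: 4 × 2 + 0 = 8 π electrons → 4(2), antiaromatic.
Anion: 4 × 2 + 2 = 10 π electrons → 4(2)+2, aromatic.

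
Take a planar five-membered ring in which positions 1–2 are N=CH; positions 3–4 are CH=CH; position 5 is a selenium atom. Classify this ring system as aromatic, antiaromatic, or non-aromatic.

Every ring atom contributes a p orbital perpendicular to the ring (each doubly-bonded ring atom is sp² with one p-orbital electron; each =N– nitrogen is pyridine-type (lone pair in the sp² plane, one electron in the p orbital); the selenium donates one lone pair from its p orbital), so the π system is cyclic and fully conjugated.
Tallying contributions gives 2 × 2 = 4 from the double-bond units + 2 from the Se atom = 6.
That gives a 4n+2 count (6, n = 1).

Aromatic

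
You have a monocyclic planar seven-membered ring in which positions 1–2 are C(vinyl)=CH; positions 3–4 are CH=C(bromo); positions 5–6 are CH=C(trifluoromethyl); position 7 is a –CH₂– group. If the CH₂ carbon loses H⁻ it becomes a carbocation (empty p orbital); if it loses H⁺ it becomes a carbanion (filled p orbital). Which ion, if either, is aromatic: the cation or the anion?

Both ions have a continuous loop of p orbitals — each ring atom is sp².
Cation: 3 × 2 + 0 = 6 π electrons → 4(1)+2, aromatic.
Anion: 3 × 2 + 2 = 8 π electrons → 4(2), antiaromatic.

The cation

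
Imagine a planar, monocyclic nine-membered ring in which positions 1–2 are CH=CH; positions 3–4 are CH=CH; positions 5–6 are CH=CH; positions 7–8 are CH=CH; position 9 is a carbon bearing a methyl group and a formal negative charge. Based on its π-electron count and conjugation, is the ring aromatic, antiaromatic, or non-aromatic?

Aromatic

Every ring atom contributes a p orbital perpendicular to the ring (every atom in a ring double bond is sp² and brings one electron to the p orbital; the carbanion's lone pair occupies the p orbital), so the π system is cyclic and fully conjugated.
Tallying contributions gives 4 × 2 = 8 from the double-bond units + 2 from the C(methyl)(-) atom = 10.
With 10 π electrons (n = 2), the Hückel 4n+2 condition holds.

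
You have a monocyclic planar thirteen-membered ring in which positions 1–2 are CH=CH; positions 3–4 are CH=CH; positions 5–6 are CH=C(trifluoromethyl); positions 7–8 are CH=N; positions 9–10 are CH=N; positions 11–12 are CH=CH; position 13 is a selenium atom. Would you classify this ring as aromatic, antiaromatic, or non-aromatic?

The p orbitals form a continuous loop: the double-bond atoms are sp², each contributing one p electron; each =N– nitrogen is pyridine-type (lone pair in the sp² plane, one electron in the p orbital); the selenium donates one lone pair from its p orbital. The ring is fully conjugated.
π-electron count: 6 × 2 = 12 from the double-bond units + 2 from the Se atom = 14.
14 = 4(3) + 2, which satisfies Hückel's 4n+2 rule.

Aromatic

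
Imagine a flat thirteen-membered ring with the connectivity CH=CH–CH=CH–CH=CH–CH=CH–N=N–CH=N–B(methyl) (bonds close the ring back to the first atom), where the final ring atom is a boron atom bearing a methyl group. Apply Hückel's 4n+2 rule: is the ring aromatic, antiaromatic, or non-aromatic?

Antiaromatic

Check conjugation: every atom in a ring double bond is sp² and brings one electron to the p orbital; the doubly-bonded nitrogens are pyridine-type — their lone pairs lie in the ring plane, leaving one electron in the p orbital; the boron has an empty p orbital — every position has a p orbital, so the cyclic π system is continuous.
Tallying contributions gives 6 × 2 = 12 from the double-bond units + 0 from the B(methyl) atom = 12.
12 is a 4n count (n = 3), so the planar conjugated ring is antiaromatic.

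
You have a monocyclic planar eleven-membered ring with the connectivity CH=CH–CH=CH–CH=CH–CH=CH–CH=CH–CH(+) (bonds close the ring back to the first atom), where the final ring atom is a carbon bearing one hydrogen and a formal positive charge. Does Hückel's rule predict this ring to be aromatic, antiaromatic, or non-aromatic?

Every ring atom contributes a p orbital perpendicular to the ring (every atom in a ring double bond is sp² and brings one electron to the p orbital; the carbocation has an empty p orbital), so the π system is cyclic and fully conjugated.
Counting π electrons: 5 × 2 = 10 from the double-bond units + 0 from the CH(+) atom = 10.
With 10 π electrons (n = 2), the Hückel 4n+2 condition holds.

Aromatic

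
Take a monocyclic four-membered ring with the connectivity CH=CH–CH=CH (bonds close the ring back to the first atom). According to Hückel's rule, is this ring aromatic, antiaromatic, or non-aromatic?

The p orbitals form a continuous loop: each doubly-bonded ring atom is sp² with one p-orbital electron. The ring is fully conjugated.
Counting π electrons: 2 × 2 = 4 from the 2 double-bond units.
4 is a 4n count (n = 1), so the planar conjugated ring is antiaromatic.
(The species described is cyclobutadiene.)

Antiaromatic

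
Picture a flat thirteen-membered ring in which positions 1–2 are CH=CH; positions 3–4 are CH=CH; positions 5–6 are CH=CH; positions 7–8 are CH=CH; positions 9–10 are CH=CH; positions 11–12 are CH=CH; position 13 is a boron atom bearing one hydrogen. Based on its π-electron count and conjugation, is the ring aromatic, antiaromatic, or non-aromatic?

The p orbitals form a continuous loop: every atom in a ring double bond is sp² and brings one electron to the p orbital; the boron has an empty p orbital. The ring is fully conjugated.
Adding the contributions, 6 × 2 = 12 from the double-bond units + 0 from the BH atom = 12.
A 4n π count (12, n = 3) in a planar conjugated ring means antiaromatic.

Antiaromatic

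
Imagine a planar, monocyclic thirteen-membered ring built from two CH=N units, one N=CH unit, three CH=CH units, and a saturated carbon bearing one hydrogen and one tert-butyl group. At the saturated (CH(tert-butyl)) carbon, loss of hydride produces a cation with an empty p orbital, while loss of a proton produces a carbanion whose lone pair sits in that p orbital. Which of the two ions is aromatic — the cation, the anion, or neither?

Both ions have a continuous loop of p orbitals — each ring atom is sp².
Cation: 6 × 2 + 0 = 12 π electrons → 4(3), antiaromatic.
Anion: 6 × 2 + 2 = 14 π electrons → 4(3)+2, aromatic.

The anion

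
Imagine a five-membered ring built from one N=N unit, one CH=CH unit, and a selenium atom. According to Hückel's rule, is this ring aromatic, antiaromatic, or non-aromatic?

Every ring atom contributes a p orbital perpendicular to the ring (the double-bond atoms are sp², each contributing one p electron; each =N– nitrogen is pyridine-type (lone pair in the sp² plane, one electron in the p orbital); the selenium donates one lone pair from its p orbital), so the π system is cyclic and fully conjugated.
Tallying contributions gives 2 × 2 = 4 from the double-bond units + 2 from the Se atom = 6.
With 6 π electrons (n = 1), the Hückel 4n+2 condition holds.

Aromatic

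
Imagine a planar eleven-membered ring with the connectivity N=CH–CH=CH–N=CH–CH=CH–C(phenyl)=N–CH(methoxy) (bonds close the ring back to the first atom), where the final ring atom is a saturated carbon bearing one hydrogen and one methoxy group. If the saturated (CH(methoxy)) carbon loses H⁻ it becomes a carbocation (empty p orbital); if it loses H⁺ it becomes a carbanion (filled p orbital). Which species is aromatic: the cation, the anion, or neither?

The cation

In both ions every ring atom is sp² and contributes a p orbital, so both rings are fully conjugated.
Cation: 5 × 2 + 0 = 10 π electrons → 4(2)+2, aromatic.
Anion: 5 × 2 + 2 = 12 π electrons → 4(3), antiaromatic.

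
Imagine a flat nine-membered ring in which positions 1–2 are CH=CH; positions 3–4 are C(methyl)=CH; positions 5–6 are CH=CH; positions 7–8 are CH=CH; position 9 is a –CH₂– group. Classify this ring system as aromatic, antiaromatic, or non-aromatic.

Non-aromatic

Because the tetrahedral CH₂ carbon is sp³ and has no p orbital in the ring π system at the CH2 position, the π system cannot extend all the way around the ring.
Broken conjugation rules out both aromaticity and antiaromaticity.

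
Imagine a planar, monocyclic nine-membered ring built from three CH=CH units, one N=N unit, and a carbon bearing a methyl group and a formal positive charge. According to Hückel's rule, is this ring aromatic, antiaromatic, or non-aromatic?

Antiaromatic

Every ring atom contributes a p orbital perpendicular to the ring (the double-bond atoms are sp², each contributing one p electron; the doubly-bonded nitrogens are pyridine-type — their lone pairs lie in the ring plane, leaving one electron in the p orbital; the carbocation has an empty p orbital), so the π system is cyclic and fully conjugated.
Adding the contributions, 4 × 2 = 8 from the double-bond units + 0 from the C(methyl)(+) atom = 8.
8 = 4(2); a planar, fully conjugated 4n system is antiaromatic.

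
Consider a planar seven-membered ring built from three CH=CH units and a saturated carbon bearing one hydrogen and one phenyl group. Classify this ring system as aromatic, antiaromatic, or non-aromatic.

Non-aromatic

The CH(phenyl) position has four σ bonds — that saturated carbon is sp³ and has no p orbital in the ring π system — so the cyclic conjugation is interrupted.
Broken conjugation rules out both aromaticity and antiaromaticity.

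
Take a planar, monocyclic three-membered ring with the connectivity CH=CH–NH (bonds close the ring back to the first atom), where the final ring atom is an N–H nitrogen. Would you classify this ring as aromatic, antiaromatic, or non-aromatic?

All ring atoms are sp² and supply a p orbital to the ring (the double-bond atoms are sp², each contributing one p electron; the pyrrole-type nitrogen donates its lone pair from the p orbital); the conjugation is uninterrupted.
π-electron count: 1 × 2 = 2 from the double-bond unit + 2 from the NH atom = 4.
A 4n π count (4, n = 1) in a planar conjugated ring means antiaromatic.

Antiaromatic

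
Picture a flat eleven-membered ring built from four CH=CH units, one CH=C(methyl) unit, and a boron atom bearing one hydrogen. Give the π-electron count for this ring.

10

Check conjugation: the double-bond atoms are sp², each contributing one p electron; the boron has an empty p orbital — every position has a p orbital, so the cyclic π system is continuous.
π-electron count: 5 × 2 = 10 from the double-bond units + 0 from the BH atom = 10.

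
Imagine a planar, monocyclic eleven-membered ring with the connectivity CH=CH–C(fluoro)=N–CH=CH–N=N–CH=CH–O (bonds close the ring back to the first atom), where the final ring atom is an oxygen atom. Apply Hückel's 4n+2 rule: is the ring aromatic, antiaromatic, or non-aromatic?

All ring atoms are sp² and supply a p orbital to the ring (each doubly-bonded ring atom is sp² with one p-orbital electron; each =N– nitrogen is pyridine-type (lone pair in the sp² plane, one electron in the p orbital); the oxygen donates one lone pair from its p orbital); the conjugation is uninterrupted.
π-electron count: 5 × 2 = 10 from the double-bond units + 2 from the O atom = 12.
A 4n π count (12, n = 3) in a planar conjugated ring means antiaromatic.

Antiaromatic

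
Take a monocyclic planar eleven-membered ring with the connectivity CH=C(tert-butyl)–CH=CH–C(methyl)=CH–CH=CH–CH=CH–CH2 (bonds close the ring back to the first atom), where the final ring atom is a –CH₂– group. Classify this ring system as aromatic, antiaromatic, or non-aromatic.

The CH2 carbon is saturated: the tetrahedral CH₂ carbon is sp³ and has no p orbital in the ring π system. Conjugation is not continuous around the ring.
A ring that is not fully conjugated cannot be aromatic or antiaromatic regardless of its π-electron count.

Non-aromatic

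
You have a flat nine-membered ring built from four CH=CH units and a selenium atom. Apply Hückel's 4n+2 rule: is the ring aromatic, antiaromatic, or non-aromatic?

Aromatic

All ring atoms are sp² and supply a p orbital to the ring (the double-bond atoms are sp², each contributing one p electron; the selenium donates one lone pair from its p orbital); the conjugation is uninterrupted.
Counting π electrons: 4 × 2 = 8 from the double-bond units + 2 from the Se atom = 10.
That gives a 4n+2 count (10, n = 2).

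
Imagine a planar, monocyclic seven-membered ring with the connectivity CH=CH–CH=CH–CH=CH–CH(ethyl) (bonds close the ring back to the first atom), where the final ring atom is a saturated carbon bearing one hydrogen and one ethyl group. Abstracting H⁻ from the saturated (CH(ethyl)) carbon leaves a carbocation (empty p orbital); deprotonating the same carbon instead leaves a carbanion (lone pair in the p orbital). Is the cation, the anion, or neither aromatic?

Both ions have a continuous loop of p orbitals — each ring atom is sp².
Cation: 3 × 2 + 0 = 6 π electrons → 4(1)+2, aromatic.
Anion: 3 × 2 + 2 = 8 π electrons → 4(2), antiaromatic.

The cation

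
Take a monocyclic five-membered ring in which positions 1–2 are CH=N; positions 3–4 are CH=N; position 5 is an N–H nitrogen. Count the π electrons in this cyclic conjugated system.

6

Every ring atom contributes a p orbital perpendicular to the ring (each doubly-bonded ring atom is sp² with one p-orbital electron; each sp² =N– keeps its lone pair in-plane and puts one electron into the π system; the pyrrole-type nitrogen donates its lone pair from the p orbital), so the π system is cyclic and fully conjugated.
Tallying contributions gives 2 × 2 = 4 from the double-bond units + 2 from the NH atom = 6.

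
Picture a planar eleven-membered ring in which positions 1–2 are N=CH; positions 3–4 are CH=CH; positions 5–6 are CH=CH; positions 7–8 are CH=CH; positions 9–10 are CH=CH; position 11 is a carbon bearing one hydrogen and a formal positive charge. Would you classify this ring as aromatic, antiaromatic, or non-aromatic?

The p orbitals form a continuous loop: the double-bond atoms are sp², each contributing one p electron; the doubly-bonded nitrogens are pyridine-type — their lone pairs lie in the ring plane, leaving one electron in the p orbital; the carbocation has an empty p orbital. The ring is fully conjugated.
π-electron count: 5 × 2 = 10 from the double-bond units + 0 from the CH(+) atom = 10.
Since 10 = 4·2 + 2, the ring meets the 4n+2 criterion.

Aromatic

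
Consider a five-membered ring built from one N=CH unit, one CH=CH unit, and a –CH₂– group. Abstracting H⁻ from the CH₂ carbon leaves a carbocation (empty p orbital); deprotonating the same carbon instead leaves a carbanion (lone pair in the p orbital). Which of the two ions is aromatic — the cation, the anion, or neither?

The anion

Once that carbon is sp², every ring atom has a p orbital and both ions are fully conjugated.
Cation: 2 × 2 + 0 = 4 π electrons → 4(1), antiaromatic.
Anion: 2 × 2 + 2 = 6 π electrons → 4(1)+2, aromatic.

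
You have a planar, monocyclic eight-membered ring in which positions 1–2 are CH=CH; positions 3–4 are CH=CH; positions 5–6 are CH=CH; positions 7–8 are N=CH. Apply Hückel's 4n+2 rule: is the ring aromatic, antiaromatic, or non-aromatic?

Check conjugation: the double-bond atoms are sp², each contributing one p electron; each =N– nitrogen is pyridine-type (lone pair in the sp² plane, one electron in the p orbital) — every position has a p orbital, so the cyclic π system is continuous.
Adding the contributions, 4 × 2 = 8 from the 4 double-bond units.
8 = 4(2); a planar, fully conjugated 4n system is antiaromatic.

Antiaromatic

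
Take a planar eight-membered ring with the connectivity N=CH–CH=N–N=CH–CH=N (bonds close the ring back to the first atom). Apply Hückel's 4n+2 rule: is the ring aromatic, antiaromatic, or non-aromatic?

Antiaromatic

All ring atoms are sp² and supply a p orbital to the ring (the double-bond atoms are sp², each contributing one p electron; the doubly-bonded nitrogens are pyridine-type — their lone pairs lie in the ring plane, leaving one electron in the p orbital); the conjugation is uninterrupted.
Counting π electrons: 4 × 2 = 8 from the 4 double-bond units.
8 = 4(2); a planar, fully conjugated 4n system is antiaromatic.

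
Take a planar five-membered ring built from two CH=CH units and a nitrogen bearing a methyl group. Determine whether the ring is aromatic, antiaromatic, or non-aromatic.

Aromatic

Every ring atom contributes a p orbital perpendicular to the ring (every atom in a ring double bond is sp² and brings one electron to the p orbital; the pyrrole-type nitrogen donates its lone pair from the p orbital), so the π system is cyclic and fully conjugated.
π-electron count: 2 × 2 = 4 from the double-bond units + 2 from the N(methyl) atom = 6.
Since 6 = 4·1 + 2, the ring meets the 4n+2 criterion.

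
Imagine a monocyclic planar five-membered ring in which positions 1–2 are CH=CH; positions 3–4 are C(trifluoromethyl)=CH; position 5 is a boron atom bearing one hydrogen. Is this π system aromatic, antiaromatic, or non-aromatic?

Every ring atom contributes a p orbital perpendicular to the ring (each doubly-bonded ring atom is sp² with one p-orbital electron; the boron has an empty p orbital), so the π system is cyclic and fully conjugated.
π-electron count: 2 × 2 = 4 from the double-bond units + 0 from the BH atom = 4.
A 4n π count (4, n = 1) in a planar conjugated ring means antiaromatic.

Antiaromatic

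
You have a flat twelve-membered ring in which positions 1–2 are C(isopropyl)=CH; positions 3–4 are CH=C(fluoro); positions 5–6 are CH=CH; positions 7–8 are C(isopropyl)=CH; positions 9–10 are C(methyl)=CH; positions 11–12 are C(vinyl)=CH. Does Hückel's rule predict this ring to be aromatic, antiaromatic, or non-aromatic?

Antiaromatic

All ring atoms are sp² and supply a p orbital to the ring (every atom in a ring double bond is sp² and brings one electron to the p orbital); the conjugation is uninterrupted.
Tallying contributions gives 6 × 2 = 12 from the 6 double-bond units.
12 is a 4n count (n = 3), so the planar conjugated ring is antiaromatic.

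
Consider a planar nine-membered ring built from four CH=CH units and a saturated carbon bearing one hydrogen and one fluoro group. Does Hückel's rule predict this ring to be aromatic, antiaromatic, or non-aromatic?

Non-aromatic

The CH(fluoro) position has four σ bonds — that saturated carbon is sp³ and has no p orbital in the ring π system — so the cyclic conjugation is interrupted.
Without a continuous loop of overlapping p orbitals the Hückel electron count never comes into play.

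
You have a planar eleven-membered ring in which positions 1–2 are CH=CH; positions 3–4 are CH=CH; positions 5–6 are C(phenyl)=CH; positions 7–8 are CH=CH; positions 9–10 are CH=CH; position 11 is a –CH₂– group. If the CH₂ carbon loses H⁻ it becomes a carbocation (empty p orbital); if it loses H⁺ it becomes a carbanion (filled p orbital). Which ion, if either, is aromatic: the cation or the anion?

The cation

Once that carbon is sp², every ring atom has a p orbital and both ions are fully conjugated.
Cation: 5 × 2 + 0 = 10 π electrons → 4(2)+2, aromatic.
Anion: 5 × 2 + 2 = 12 π electrons → 4(3), antiaromatic.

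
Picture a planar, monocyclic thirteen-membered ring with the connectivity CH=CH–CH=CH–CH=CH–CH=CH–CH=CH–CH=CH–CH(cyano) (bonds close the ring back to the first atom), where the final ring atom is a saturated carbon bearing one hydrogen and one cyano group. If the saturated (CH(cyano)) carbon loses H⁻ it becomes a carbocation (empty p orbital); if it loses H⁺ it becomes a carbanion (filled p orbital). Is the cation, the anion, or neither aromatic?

In both ions every ring atom is sp² and contributes a p orbital, so both rings are fully conjugated.
Cation: 6 × 2 + 0 = 12 π electrons → 4(3), antiaromatic.
Anion: 6 × 2 + 2 = 14 π electrons → 4(3)+2, aromatic.

The anion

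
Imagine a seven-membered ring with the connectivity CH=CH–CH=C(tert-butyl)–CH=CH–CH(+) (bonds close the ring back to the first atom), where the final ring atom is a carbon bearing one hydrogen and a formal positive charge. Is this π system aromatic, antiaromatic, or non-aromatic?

All ring atoms are sp² and supply a p orbital to the ring (each doubly-bonded ring atom is sp² with one p-orbital electron; the carbocation has an empty p orbital); the conjugation is uninterrupted.
π-electron count: 3 × 2 = 6 from the double-bond units + 0 from the CH(+) atom = 6.
6 = 4(1) + 2, which satisfies Hückel's 4n+2 rule.

Aromatic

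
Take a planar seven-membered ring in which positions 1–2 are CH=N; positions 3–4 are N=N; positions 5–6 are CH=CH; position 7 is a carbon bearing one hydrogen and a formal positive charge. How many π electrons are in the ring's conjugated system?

6

The p orbitals form a continuous loop: every atom in a ring double bond is sp² and brings one electron to the p orbital; each sp² =N– keeps its lone pair in-plane and puts one electron into the π system; the carbocation has an empty p orbital. The ring is fully conjugated.
Adding the contributions, 3 × 2 = 6 from the double-bond units + 0 from the CH(+) atom = 6.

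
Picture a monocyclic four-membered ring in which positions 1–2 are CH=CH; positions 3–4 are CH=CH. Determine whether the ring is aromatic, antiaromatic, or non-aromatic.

Every ring atom contributes a p orbital perpendicular to the ring (the double-bond atoms are sp², each contributing one p electron), so the π system is cyclic and fully conjugated.
π-electron count: 2 × 2 = 4 from the 2 double-bond units.
A 4n π count (4, n = 1) in a planar conjugated ring means antiaromatic.

Antiaromatic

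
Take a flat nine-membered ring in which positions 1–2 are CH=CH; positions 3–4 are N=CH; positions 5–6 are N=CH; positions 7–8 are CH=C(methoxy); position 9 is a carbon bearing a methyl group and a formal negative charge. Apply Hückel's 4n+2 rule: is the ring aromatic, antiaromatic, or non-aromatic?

All ring atoms are sp² and supply a p orbital to the ring (the double-bond atoms are sp², each contributing one p electron; each =N– nitrogen is pyridine-type (lone pair in the sp² plane, one electron in the p orbital); the carbanion's lone pair occupies the p orbital); the conjugation is uninterrupted.
π-electron count: 4 × 2 = 8 from the double-bond units + 2 from the C(methyl)(-) atom = 10.
With 10 π electrons (n = 2), the Hückel 4n+2 condition holds.

Aromatic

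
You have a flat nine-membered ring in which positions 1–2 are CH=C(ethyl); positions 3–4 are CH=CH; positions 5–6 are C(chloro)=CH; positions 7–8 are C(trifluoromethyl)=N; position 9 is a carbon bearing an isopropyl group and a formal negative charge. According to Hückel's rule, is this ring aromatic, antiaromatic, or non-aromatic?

Check conjugation: each doubly-bonded ring atom is sp² with one p-orbital electron; each sp² =N– keeps its lone pair in-plane and puts one electron into the π system; the carbanion's lone pair occupies the p orbital — every position has a p orbital, so the cyclic π system is continuous.
Counting π electrons: 4 × 2 = 8 from the double-bond units + 2 from the C(isopropyl)(-) atom = 10.
10 = 4(2) + 2, which satisfies Hückel's 4n+2 rule.

Aromatic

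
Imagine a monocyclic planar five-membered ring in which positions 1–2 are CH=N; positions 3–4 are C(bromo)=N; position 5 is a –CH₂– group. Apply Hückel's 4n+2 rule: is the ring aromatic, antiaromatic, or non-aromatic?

Non-aromatic

The CH2 position has four σ bonds — the tetrahedral CH₂ carbon is sp³ and has no p orbital in the ring π system — so the cyclic conjugation is interrupted.
Broken conjugation rules out both aromaticity and antiaromaticity.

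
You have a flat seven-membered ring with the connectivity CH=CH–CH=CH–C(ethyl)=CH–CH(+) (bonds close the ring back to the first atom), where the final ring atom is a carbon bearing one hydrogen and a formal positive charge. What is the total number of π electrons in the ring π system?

6

Every ring atom contributes a p orbital perpendicular to the ring (every atom in a ring double bond is sp² and brings one electron to the p orbital; the carbocation has an empty p orbital), so the π system is cyclic and fully conjugated.
Adding the contributions, 3 × 2 = 6 from the double-bond units + 0 from the CH(+) atom = 6.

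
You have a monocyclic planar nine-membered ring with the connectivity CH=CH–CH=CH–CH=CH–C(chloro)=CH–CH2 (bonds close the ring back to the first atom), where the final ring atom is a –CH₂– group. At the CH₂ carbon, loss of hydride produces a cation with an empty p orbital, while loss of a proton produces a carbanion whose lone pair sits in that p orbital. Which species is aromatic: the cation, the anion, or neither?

In either ion the ring is fully conjugated: every atom, including the new sp² carbon, supplies a p orbital.
Cation: 4 × 2 + 0 = 8 π electrons → 4(2), antiaromatic.
Anion: 4 × 2 + 2 = 10 π electrons → 4(2)+2, aromatic.

The anion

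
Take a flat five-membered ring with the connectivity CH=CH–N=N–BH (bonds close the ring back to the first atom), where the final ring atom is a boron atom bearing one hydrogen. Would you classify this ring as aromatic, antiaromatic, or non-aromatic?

Antiaromatic

Check conjugation: each doubly-bonded ring atom is sp² with one p-orbital electron; each sp² =N– keeps its lone pair in-plane and puts one electron into the π system; the boron has an empty p orbital — every position has a p orbital, so the cyclic π system is continuous.
Counting π electrons: 2 × 2 = 4 from the double-bond units + 0 from the BH atom = 4.
4 = 4(1); a planar, fully conjugated 4n system is antiaromatic.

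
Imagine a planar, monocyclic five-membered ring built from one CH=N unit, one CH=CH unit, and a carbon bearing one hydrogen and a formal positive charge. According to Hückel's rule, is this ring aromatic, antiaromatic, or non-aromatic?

All ring atoms are sp² and supply a p orbital to the ring (every atom in a ring double bond is sp² and brings one electron to the p orbital; each =N– nitrogen is pyridine-type (lone pair in the sp² plane, one electron in the p orbital); the carbocation has an empty p orbital); the conjugation is uninterrupted.
Adding the contributions, 2 × 2 = 4 from the double-bond units + 0 from the CH(+) atom = 4.
With 4 = 4·1 π electrons, Hückel's rule classifies the planar ring as antiaromatic.

Antiaromatic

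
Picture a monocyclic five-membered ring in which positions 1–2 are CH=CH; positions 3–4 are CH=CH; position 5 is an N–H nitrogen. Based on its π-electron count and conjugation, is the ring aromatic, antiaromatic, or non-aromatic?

Every ring atom contributes a p orbital perpendicular to the ring (the double-bond atoms are sp², each contributing one p electron; the pyrrole-type nitrogen donates its lone pair from the p orbital), so the π system is cyclic and fully conjugated.
Tallying contributions gives 2 × 2 = 4 from the double-bond units + 2 from the NH atom = 6.
With 6 π electrons (n = 1), the Hückel 4n+2 condition holds.

Aromatic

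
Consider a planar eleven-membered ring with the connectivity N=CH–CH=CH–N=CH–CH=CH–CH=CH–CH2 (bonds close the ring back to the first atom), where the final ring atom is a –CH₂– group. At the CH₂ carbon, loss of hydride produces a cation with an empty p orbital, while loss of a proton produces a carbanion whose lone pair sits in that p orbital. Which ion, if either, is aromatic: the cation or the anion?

The cation

In either ion the ring is fully conjugated: every atom, including the new sp² carbon, supplies a p orbital.
Cation: 5 × 2 + 0 = 10 π electrons → 4(2)+2, aromatic.
Anion: 5 × 2 + 2 = 12 π electrons → 4(3), antiaromatic.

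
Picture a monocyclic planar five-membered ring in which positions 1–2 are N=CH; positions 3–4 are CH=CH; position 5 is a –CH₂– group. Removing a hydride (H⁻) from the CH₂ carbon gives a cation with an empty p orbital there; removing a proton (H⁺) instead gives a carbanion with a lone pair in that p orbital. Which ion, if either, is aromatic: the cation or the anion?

In either ion the ring is fully conjugated: every atom, including the new sp² carbon, supplies a p orbital.
Cation: 2 × 2 + 0 = 4 π electrons → 4(1), antiaromatic.
Anion: 2 × 2 + 2 = 6 π electrons → 4(1)+2, aromatic.

The anion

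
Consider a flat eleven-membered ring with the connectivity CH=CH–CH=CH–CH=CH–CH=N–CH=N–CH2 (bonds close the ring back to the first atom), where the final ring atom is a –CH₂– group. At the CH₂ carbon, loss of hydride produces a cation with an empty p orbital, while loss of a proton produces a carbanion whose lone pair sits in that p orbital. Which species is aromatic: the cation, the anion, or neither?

The cation

Once that carbon is sp², every ring atom has a p orbital and both ions are fully conjugated.
Cation: 5 × 2 + 0 = 10 π electrons → 4(2)+2, aromatic.
Anion: 5 × 2 + 2 = 12 π electrons → 4(3), antiaromatic.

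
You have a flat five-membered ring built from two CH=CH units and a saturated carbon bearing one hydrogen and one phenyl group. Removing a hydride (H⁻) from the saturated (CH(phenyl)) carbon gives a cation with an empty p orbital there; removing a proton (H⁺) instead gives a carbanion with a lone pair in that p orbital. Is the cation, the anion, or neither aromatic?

The anion

Once that carbon is sp², every ring atom has a p orbital and both ions are fully conjugated.
Cation: 2 × 2 + 0 = 4 π electrons → 4(1), antiaromatic.
Anion: 2 × 2 + 2 = 6 π electrons → 4(1)+2, aromatic.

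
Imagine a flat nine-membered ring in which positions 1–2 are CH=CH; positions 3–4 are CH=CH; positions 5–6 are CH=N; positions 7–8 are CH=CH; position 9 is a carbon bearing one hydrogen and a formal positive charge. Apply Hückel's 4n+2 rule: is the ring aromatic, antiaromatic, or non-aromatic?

Every ring atom contributes a p orbital perpendicular to the ring (the double-bond atoms are sp², each contributing one p electron; each sp² =N– keeps its lone pair in-plane and puts one electron into the π system; the carbocation has an empty p orbital), so the π system is cyclic and fully conjugated.
Adding the contributions, 4 × 2 = 8 from the double-bond units + 0 from the CH(+) atom = 8.
A 4n π count (8, n = 2) in a planar conjugated ring means antiaromatic.

Antiaromatic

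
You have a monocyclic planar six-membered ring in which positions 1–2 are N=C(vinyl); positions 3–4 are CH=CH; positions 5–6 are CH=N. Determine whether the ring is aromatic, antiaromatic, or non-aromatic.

The p orbitals form a continuous loop: every atom in a ring double bond is sp² and brings one electron to the p orbital; each =N– nitrogen is pyridine-type (lone pair in the sp² plane, one electron in the p orbital). The ring is fully conjugated.
Adding the contributions, 3 × 2 = 6 from the 3 double-bond units.
Since 6 = 4·1 + 2, the ring meets the 4n+2 criterion.

Aromatic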